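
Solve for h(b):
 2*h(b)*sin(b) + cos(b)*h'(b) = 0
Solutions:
 h(b) = C1*cos(b)^2


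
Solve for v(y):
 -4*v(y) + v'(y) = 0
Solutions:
 v(y) = C1*exp(4*y)


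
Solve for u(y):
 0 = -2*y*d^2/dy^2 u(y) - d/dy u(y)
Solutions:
 u(y) = C1 + C2*sqrt(y)


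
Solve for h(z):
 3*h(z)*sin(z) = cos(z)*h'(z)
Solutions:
 h(z) = C1/cos(z)^3


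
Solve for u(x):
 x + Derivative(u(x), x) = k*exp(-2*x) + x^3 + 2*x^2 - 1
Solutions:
 u(x) = C1 - k*exp(-2*x)/2 + x^4/4 + 2*x^3/3 - x^2/2 - x


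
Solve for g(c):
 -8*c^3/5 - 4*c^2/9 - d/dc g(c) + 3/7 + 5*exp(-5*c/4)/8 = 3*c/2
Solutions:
 g(c) = C1 - 2*c^4/5 - 4*c^3/27 - 3*c^2/4 + 3*c/7 - exp(-5*c/4)/2


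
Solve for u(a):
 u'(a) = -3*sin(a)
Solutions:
 u(a) = C1 + 3*cos(a)


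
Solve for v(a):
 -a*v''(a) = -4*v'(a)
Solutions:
 v(a) = C1 + C2*a^5


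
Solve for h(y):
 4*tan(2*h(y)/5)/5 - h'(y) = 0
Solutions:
 h(y) = -5*asin(C1*exp(8*y/25))/2 + 5*pi/2
 h(y) = 5*asin(C1*exp(8*y/25))/2


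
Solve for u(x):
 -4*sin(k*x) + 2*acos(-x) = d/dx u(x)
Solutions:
 u(x) = C1 + 2*x*acos(-x) + 2*sqrt(1 - x^2) - 4*Piecewise((-cos(k*x)/k, Ne(k, 0)), (0, True))


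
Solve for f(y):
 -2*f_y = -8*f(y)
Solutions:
 f(y) = C1*exp(4*y)


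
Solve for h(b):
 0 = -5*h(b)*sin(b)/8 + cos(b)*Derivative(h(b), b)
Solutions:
 h(b) = C1/cos(b)^(5/8)


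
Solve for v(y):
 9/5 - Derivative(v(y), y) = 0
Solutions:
 v(y) = C1 + 9*y/5


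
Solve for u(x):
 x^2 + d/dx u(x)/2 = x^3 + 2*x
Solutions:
 u(x) = C1 + x^4/2 - 2*x^3/3 + 2*x^2


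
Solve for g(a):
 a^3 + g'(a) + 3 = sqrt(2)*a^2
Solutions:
 g(a) = C1 - a^4/4 + sqrt(2)*a^3/3 - 3*a


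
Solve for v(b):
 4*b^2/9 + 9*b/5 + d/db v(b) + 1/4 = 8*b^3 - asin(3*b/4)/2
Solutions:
 v(b) = C1 + 2*b^4 - 4*b^3/27 - 9*b^2/10 - b*asin(3*b/4)/2 - b/4 - sqrt(16 - 9*b^2)/6


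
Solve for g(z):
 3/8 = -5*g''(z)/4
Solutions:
 g(z) = C1 + C2*z - 3*z^2/20


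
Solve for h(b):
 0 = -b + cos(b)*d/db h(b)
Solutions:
 h(b) = C1 + Integral(b/cos(b), b)


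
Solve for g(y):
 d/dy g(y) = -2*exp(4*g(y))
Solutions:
 g(y) = log(-I*(1/(C1 + 8*y))^(1/4))
 g(y) = log(I*(1/(C1 + 8*y))^(1/4))
 g(y) = log(-(1/(C1 + 8*y))^(1/4))
 g(y) = log(1/(C1 + 8*y))/4


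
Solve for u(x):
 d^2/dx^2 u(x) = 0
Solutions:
 u(x) = C1 + C2*x


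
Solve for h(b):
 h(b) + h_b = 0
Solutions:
 h(b) = C1*exp(-b)


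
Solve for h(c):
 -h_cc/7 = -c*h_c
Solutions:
 h(c) = C1 + C2*erfi(sqrt(14)*c/2)


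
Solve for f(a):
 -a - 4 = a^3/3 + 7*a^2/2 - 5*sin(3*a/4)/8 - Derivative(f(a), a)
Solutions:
 f(a) = C1 + a^4/12 + 7*a^3/6 + a^2/2 + 4*a + 5*cos(3*a/4)/6


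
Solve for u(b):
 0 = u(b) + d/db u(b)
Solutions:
 u(b) = C1*exp(-b)


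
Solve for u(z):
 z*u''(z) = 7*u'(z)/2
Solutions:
 u(z) = C1 + C2*z^(9/2)


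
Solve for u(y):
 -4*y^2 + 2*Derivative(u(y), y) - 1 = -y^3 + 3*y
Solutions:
 u(y) = C1 - y^4/8 + 2*y^3/3 + 3*y^2/4 + y/2


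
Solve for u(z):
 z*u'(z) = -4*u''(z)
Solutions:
 u(z) = C1 + C2*erf(sqrt(2)*z/4)


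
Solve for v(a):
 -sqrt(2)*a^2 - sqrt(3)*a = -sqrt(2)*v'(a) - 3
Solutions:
 v(a) = C1 + a^3/3 + sqrt(6)*a^2/4 - 3*sqrt(2)*a/2


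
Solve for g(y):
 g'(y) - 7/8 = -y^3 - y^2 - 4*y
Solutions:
 g(y) = C1 - y^4/4 - y^3/3 - 2*y^2 + 7*y/8


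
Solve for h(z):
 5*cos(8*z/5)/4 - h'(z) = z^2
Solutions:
 h(z) = C1 - z^3/3 + 25*sin(8*z/5)/32


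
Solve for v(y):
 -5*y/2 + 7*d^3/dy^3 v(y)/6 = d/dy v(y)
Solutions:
 v(y) = C1 + C2*exp(-sqrt(42)*y/7) + C3*exp(sqrt(42)*y/7) - 5*y^2/4


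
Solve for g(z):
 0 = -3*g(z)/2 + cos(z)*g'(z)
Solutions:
 g(z) = C1*(sin(z) + 1)^(3/4)/(sin(z) - 1)^(3/4)


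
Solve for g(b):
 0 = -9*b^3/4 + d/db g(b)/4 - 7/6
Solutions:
 g(b) = C1 + 9*b^4/4 + 14*b/3


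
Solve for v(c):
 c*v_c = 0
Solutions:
 v(c) = C1


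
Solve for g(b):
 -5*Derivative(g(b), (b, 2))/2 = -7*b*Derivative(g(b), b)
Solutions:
 g(b) = C1 + C2*erfi(sqrt(35)*b/5)


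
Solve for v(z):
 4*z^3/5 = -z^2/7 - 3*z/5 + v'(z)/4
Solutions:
 v(z) = C1 + 4*z^4/5 + 4*z^3/21 + 6*z^2/5


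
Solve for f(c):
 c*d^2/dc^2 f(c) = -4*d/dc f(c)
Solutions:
 f(c) = C1 + C2/c^3


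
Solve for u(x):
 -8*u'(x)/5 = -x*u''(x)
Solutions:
 u(x) = C1 + C2*x^(13/5)


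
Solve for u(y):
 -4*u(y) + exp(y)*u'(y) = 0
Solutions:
 u(y) = C1*exp(-4*exp(-y))


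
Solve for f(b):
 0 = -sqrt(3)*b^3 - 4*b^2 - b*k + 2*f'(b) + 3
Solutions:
 f(b) = C1 + sqrt(3)*b^4/8 + 2*b^3/3 + b^2*k/4 - 3*b/2


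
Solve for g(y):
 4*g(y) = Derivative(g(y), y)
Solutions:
 g(y) = C1*exp(4*y)


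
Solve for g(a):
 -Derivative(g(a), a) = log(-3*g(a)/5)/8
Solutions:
 8*Integral(1/(log(-_y) - log(5) + log(3)), (_y, g(a))) = C1 - a


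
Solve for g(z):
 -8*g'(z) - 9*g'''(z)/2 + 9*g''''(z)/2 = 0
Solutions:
 g(z) = C1 + C2*exp(z*(-(4*sqrt(39) + 25)^(1/3) - 1/(4*sqrt(39) + 25)^(1/3) + 2)/6)*sin(sqrt(3)*z*(-(4*sqrt(39) + 25)^(1/3) + (4*sqrt(39) + 25)^(-1/3))/6) + C3*exp(z*(-(4*sqrt(39) + 25)^(1/3) - 1/(4*sqrt(39) + 25)^(1/3) + 2)/6)*cos(sqrt(3)*z*(-(4*sqrt(39) + 25)^(1/3) + (4*sqrt(39) + 25)^(-1/3))/6) + C4*exp(z*((4*sqrt(39) + 25)^(-1/3) + 1 + (4*sqrt(39) + 25)^(1/3))/3)


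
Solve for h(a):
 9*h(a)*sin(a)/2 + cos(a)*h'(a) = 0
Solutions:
 h(a) = C1*cos(a)^(9/2)


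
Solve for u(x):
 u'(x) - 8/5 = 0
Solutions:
 u(x) = C1 + 8*x/5


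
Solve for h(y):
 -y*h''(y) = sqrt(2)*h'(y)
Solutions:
 h(y) = C1 + C2*y^(1 - sqrt(2))


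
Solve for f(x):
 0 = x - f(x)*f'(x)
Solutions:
 f(x) = -sqrt(C1 + x^2)
 f(x) = sqrt(C1 + x^2)


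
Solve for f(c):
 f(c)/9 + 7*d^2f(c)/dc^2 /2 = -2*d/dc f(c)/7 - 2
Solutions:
 f(c) = (C1*sin(5*sqrt(26)*c/147) + C2*cos(5*sqrt(26)*c/147))*exp(-2*c/49) - 18


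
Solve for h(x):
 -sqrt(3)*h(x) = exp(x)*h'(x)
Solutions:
 h(x) = C1*exp(sqrt(3)*exp(-x))


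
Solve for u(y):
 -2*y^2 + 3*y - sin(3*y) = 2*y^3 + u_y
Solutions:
 u(y) = C1 - y^4/2 - 2*y^3/3 + 3*y^2/2 + cos(3*y)/3


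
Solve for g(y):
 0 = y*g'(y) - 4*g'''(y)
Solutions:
 g(y) = C1 + Integral(C2*airyai(2^(1/3)*y/2) + C3*airybi(2^(1/3)*y/2), y)


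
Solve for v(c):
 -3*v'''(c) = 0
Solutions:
 v(c) = C1 + C2*c + C3*c^2


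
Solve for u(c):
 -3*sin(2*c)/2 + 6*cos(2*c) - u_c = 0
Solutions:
 u(c) = C1 + 3*sin(2*c) + 3*cos(2*c)/4


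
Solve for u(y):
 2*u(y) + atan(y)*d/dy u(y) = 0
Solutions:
 u(y) = C1*exp(-2*Integral(1/atan(y), y))


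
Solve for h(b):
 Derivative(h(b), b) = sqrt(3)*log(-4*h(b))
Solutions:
 -sqrt(3)*Integral(1/(log(-_y) + 2*log(2)), (_y, h(b)))/3 = C1 - b


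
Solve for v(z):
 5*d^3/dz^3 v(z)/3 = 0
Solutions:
 v(z) = C1 + C2*z + C3*z^2


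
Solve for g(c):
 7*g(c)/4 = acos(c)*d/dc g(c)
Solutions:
 g(c) = C1*exp(7*Integral(1/acos(c), c)/4)


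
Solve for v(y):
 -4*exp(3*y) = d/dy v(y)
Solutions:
 v(y) = C1 - 4*exp(3*y)/3


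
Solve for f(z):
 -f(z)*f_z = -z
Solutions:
 f(z) = -sqrt(C1 + z^2)
 f(z) = sqrt(C1 + z^2)


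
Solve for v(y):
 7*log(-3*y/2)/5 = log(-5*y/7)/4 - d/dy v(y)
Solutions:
 v(y) = C1 - 23*y*log(-y)/20 + y*(-28*log(3) - 5*log(7) + 5*log(5) + 28*log(2) + 23)/20


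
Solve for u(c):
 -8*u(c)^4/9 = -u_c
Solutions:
 u(c) = 3^(1/3)*(-1/(C1 + 8*c))^(1/3)
 u(c) = (-1/(C1 + 8*c))^(1/3)*(-3^(1/3) - 3^(5/6)*I)/2
 u(c) = (-1/(C1 + 8*c))^(1/3)*(-3^(1/3) + 3^(5/6)*I)/2


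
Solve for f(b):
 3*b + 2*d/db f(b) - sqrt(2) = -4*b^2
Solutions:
 f(b) = C1 - 2*b^3/3 - 3*b^2/4 + sqrt(2)*b/2


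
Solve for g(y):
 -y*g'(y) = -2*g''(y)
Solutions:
 g(y) = C1 + C2*erfi(y/2)


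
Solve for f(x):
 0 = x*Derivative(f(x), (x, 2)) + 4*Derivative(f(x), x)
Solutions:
 f(x) = C1 + C2/x^3


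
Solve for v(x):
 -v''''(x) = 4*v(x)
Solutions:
 v(x) = (C1*sin(x) + C2*cos(x))*exp(-x) + (C3*sin(x) + C4*cos(x))*exp(x)


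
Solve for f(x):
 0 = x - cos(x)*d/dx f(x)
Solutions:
 f(x) = C1 + Integral(x/cos(x), x)


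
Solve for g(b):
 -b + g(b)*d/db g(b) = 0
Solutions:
 g(b) = -sqrt(C1 + b^2)
 g(b) = sqrt(C1 + b^2)


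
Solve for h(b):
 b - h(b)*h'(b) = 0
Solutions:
 h(b) = -sqrt(C1 + b^2)
 h(b) = sqrt(C1 + b^2)


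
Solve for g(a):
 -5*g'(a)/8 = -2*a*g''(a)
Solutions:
 g(a) = C1 + C2*a^(21/16)


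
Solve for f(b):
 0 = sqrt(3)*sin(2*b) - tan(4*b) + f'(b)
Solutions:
 f(b) = C1 - log(cos(4*b))/4 + sqrt(3)*cos(2*b)/2


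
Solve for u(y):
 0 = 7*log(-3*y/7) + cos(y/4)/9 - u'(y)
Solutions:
 u(y) = C1 + 7*y*log(-y) - 7*y*log(7) - 7*y + 7*y*log(3) + 4*sin(y/4)/9


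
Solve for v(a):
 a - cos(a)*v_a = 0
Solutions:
 v(a) = C1 + Integral(a/cos(a), a)


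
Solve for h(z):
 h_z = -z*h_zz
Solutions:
 h(z) = C1 + C2*log(z)


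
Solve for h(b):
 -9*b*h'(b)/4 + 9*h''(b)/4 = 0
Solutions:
 h(b) = C1 + C2*erfi(sqrt(2)*b/2)


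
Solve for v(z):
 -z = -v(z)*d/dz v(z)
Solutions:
 v(z) = -sqrt(C1 + z^2)
 v(z) = sqrt(C1 + z^2)


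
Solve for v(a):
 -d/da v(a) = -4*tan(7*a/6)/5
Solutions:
 v(a) = C1 - 24*log(cos(7*a/6))/35


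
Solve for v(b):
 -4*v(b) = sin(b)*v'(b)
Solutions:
 v(b) = C1*(cos(b)^2 + 2*cos(b) + 1)/(cos(b)^2 - 2*cos(b) + 1)


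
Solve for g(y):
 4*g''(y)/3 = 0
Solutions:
 g(y) = C1 + C2*y


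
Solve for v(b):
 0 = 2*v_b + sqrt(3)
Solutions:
 v(b) = C1 - sqrt(3)*b/2


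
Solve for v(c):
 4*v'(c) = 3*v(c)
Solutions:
 v(c) = C1*exp(3*c/4)


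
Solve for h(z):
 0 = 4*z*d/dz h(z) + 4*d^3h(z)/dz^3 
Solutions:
 h(z) = C1 + Integral(C2*airyai(-z) + C3*airybi(-z), z)


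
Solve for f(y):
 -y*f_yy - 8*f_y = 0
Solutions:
 f(y) = C1 + C2/y^7


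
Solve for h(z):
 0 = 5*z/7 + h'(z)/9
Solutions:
 h(z) = C1 - 45*z^2/14


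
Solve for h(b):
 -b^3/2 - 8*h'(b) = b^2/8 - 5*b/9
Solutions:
 h(b) = C1 - b^4/64 - b^3/192 + 5*b^2/144


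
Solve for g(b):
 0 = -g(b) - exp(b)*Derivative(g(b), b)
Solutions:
 g(b) = C1*exp(exp(-b))


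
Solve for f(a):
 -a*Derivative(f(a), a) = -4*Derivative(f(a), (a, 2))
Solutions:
 f(a) = C1 + C2*erfi(sqrt(2)*a/4)


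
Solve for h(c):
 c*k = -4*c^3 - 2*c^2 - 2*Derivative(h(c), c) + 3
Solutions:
 h(c) = C1 - c^4/2 - c^3/3 - c^2*k/4 + 3*c/2


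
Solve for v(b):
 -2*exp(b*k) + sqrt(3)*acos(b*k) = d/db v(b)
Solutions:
 v(b) = C1 - 2*Piecewise((exp(b*k)/k, Ne(k, 0)), (b, True)) + sqrt(3)*Piecewise((b*acos(b*k) - sqrt(-b^2*k^2 + 1)/k, Ne(k, 0)), (pi*b/2, True))


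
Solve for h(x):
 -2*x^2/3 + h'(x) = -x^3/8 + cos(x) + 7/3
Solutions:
 h(x) = C1 - x^4/32 + 2*x^3/9 + 7*x/3 + sin(x)


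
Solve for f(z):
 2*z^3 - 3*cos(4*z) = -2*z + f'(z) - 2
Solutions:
 f(z) = C1 + z^4/2 + z^2 + 2*z - 3*sin(4*z)/4


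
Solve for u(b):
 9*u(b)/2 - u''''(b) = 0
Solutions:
 u(b) = C1*exp(-2^(3/4)*sqrt(3)*b/2) + C2*exp(2^(3/4)*sqrt(3)*b/2) + C3*sin(2^(3/4)*sqrt(3)*b/2) + C4*cos(2^(3/4)*sqrt(3)*b/2)


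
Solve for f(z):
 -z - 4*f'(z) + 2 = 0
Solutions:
 f(z) = C1 - z^2/8 + z/2


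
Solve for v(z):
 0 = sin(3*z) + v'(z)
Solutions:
 v(z) = C1 + cos(3*z)/3


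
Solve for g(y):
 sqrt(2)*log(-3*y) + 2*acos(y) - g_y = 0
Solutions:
 g(y) = C1 + sqrt(2)*y*(log(-y) - 1) + 2*y*acos(y) + sqrt(2)*y*log(3) - 2*sqrt(1 - y^2)


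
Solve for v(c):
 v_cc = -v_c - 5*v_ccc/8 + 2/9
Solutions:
 v(c) = C1 + 2*c/9 + (C2*sin(2*sqrt(6)*c/5) + C3*cos(2*sqrt(6)*c/5))*exp(-4*c/5)


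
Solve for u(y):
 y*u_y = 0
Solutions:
 u(y) = C1


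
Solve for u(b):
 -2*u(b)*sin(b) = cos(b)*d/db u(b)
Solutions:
 u(b) = C1*cos(b)^2


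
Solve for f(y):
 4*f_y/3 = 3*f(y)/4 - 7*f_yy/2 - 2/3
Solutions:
 f(y) = C1*exp(y*(-8 + sqrt(442))/42) + C2*exp(-y*(8 + sqrt(442))/42) + 8/9


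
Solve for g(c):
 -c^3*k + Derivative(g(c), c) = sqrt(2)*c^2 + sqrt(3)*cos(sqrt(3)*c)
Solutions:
 g(c) = C1 + c^4*k/4 + sqrt(2)*c^3/3 + sin(sqrt(3)*c)


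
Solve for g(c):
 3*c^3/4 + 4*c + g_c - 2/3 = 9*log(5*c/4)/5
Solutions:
 g(c) = C1 - 3*c^4/16 - 2*c^2 + 9*c*log(c)/5 - 18*c*log(2)/5 - 17*c/15 + 9*c*log(5)/5


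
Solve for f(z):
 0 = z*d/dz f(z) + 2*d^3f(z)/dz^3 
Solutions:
 f(z) = C1 + Integral(C2*airyai(-2^(2/3)*z/2) + C3*airybi(-2^(2/3)*z/2), z)


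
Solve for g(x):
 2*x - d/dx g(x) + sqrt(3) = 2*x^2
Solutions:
 g(x) = C1 - 2*x^3/3 + x^2 + sqrt(3)*x


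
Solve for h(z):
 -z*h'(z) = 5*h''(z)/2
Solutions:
 h(z) = C1 + C2*erf(sqrt(5)*z/5)


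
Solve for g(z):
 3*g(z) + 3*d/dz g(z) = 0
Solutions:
 g(z) = C1*exp(-z)


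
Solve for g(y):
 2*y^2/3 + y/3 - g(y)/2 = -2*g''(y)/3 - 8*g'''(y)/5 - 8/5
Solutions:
 g(y) = C1*exp(-y*(5*5^(2/3)/(432*sqrt(11) + 1433)^(1/3) + 10 + 5^(1/3)*(432*sqrt(11) + 1433)^(1/3))/72)*sin(sqrt(3)*5^(1/3)*y*(-(432*sqrt(11) + 1433)^(1/3) + 5*5^(1/3)/(432*sqrt(11) + 1433)^(1/3))/72) + C2*exp(-y*(5*5^(2/3)/(432*sqrt(11) + 1433)^(1/3) + 10 + 5^(1/3)*(432*sqrt(11) + 1433)^(1/3))/72)*cos(sqrt(3)*5^(1/3)*y*(-(432*sqrt(11) + 1433)^(1/3) + 5*5^(1/3)/(432*sqrt(11) + 1433)^(1/3))/72) + C3*exp(y*(-5 + 5*5^(2/3)/(432*sqrt(11) + 1433)^(1/3) + 5^(1/3)*(432*sqrt(11) + 1433)^(1/3))/36) + 4*y^2/3 + 2*y/3 + 304/45


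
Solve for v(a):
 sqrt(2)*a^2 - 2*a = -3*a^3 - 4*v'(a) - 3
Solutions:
 v(a) = C1 - 3*a^4/16 - sqrt(2)*a^3/12 + a^2/4 - 3*a/4


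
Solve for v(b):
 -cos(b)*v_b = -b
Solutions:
 v(b) = C1 + Integral(b/cos(b), b)


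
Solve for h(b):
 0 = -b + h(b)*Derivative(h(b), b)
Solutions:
 h(b) = -sqrt(C1 + b^2)
 h(b) = sqrt(C1 + b^2)


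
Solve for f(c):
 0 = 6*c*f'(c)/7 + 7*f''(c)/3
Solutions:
 f(c) = C1 + C2*erf(3*c/7)


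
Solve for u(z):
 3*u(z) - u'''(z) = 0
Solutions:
 u(z) = C3*exp(3^(1/3)*z) + (C1*sin(3^(5/6)*z/2) + C2*cos(3^(5/6)*z/2))*exp(-3^(1/3)*z/2)


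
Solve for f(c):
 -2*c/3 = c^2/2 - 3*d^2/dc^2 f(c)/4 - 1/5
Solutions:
 f(c) = C1 + C2*c + c^4/18 + 4*c^3/27 - 2*c^2/15


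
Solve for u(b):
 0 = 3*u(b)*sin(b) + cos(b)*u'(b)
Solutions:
 u(b) = C1*cos(b)^3


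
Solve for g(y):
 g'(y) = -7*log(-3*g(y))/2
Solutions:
 2*Integral(1/(log(-_y) + log(3)), (_y, g(y)))/7 = C1 - y


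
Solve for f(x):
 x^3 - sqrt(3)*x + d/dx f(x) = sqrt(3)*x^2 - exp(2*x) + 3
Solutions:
 f(x) = C1 - x^4/4 + sqrt(3)*x^3/3 + sqrt(3)*x^2/2 + 3*x - exp(2*x)/2


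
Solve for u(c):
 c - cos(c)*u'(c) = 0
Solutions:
 u(c) = C1 + Integral(c/cos(c), c)


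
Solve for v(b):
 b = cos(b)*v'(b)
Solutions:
 v(b) = C1 + Integral(b/cos(b), b)


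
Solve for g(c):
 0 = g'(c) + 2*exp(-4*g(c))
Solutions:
 g(c) = log(-I*(C1 - 8*c)^(1/4))
 g(c) = log(I*(C1 - 8*c)^(1/4))
 g(c) = log(-(C1 - 8*c)^(1/4))
 g(c) = log(C1 - 8*c)/4


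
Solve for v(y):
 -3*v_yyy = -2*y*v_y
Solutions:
 v(y) = C1 + Integral(C2*airyai(2^(1/3)*3^(2/3)*y/3) + C3*airybi(2^(1/3)*3^(2/3)*y/3), y)


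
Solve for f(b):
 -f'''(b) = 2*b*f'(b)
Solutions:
 f(b) = C1 + Integral(C2*airyai(-2^(1/3)*b) + C3*airybi(-2^(1/3)*b), b)


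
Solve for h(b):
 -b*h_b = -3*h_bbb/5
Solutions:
 h(b) = C1 + Integral(C2*airyai(3^(2/3)*5^(1/3)*b/3) + C3*airybi(3^(2/3)*5^(1/3)*b/3), b)


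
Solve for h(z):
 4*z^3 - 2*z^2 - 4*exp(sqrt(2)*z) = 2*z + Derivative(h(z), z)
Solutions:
 h(z) = C1 + z^4 - 2*z^3/3 - z^2 - 2*sqrt(2)*exp(sqrt(2)*z)


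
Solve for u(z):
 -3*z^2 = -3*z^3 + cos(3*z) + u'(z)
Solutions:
 u(z) = C1 + 3*z^4/4 - z^3 - sin(3*z)/3


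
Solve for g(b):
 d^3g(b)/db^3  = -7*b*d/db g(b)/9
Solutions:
 g(b) = C1 + Integral(C2*airyai(-21^(1/3)*b/3) + C3*airybi(-21^(1/3)*b/3), b)


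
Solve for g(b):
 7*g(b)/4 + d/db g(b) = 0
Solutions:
 g(b) = C1*exp(-7*b/4)


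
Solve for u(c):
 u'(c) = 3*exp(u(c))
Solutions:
 u(c) = log(-1/(C1 + 3*c))


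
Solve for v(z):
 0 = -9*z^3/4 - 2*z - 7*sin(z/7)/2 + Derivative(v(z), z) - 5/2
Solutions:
 v(z) = C1 + 9*z^4/16 + z^2 + 5*z/2 - 49*cos(z/7)/2


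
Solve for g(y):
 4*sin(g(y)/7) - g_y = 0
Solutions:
 -4*y + 7*log(cos(g(y)/7) - 1)/2 - 7*log(cos(g(y)/7) + 1)/2 = C1


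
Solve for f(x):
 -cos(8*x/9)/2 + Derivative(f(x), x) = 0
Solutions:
 f(x) = C1 + 9*sin(8*x/9)/16


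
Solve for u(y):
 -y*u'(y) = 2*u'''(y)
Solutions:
 u(y) = C1 + Integral(C2*airyai(-2^(2/3)*y/2) + C3*airybi(-2^(2/3)*y/2), y)


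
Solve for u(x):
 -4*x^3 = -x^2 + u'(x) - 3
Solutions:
 u(x) = C1 - x^4 + x^3/3 + 3*x


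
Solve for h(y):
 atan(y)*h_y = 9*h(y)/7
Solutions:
 h(y) = C1*exp(9*Integral(1/atan(y), y)/7)


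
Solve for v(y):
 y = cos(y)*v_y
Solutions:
 v(y) = C1 + Integral(y/cos(y), y)


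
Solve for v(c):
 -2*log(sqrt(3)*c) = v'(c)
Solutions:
 v(c) = C1 - 2*c*log(c) - c*log(3) + 2*c


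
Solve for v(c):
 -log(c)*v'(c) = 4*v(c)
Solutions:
 v(c) = C1*exp(-4*li(c))


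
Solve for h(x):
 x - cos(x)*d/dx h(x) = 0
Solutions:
 h(x) = C1 + Integral(x/cos(x), x)


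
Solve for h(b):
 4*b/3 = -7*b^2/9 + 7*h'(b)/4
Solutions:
 h(b) = C1 + 4*b^3/27 + 8*b^2/21


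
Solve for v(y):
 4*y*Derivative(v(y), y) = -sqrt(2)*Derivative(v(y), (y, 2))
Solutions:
 v(y) = C1 + C2*erf(2^(1/4)*y)


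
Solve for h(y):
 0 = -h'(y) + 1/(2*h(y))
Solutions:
 h(y) = -sqrt(C1 + y)
 h(y) = sqrt(C1 + y)


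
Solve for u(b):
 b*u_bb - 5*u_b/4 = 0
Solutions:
 u(b) = C1 + C2*b^(9/4)


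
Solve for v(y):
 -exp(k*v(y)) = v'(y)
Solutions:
 v(y) = Piecewise((log(1/(C1*k + k*y))/k, Ne(k, 0)), (nan, True))
 v(y) = Piecewise((C1 - y, Eq(k, 0)), (nan, True))


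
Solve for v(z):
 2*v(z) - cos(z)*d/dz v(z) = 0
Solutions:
 v(z) = C1*(sin(z) + 1)/(sin(z) - 1)


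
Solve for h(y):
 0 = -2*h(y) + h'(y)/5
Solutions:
 h(y) = C1*exp(10*y)


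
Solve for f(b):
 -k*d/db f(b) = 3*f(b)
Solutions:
 f(b) = C1*exp(-3*b/k)


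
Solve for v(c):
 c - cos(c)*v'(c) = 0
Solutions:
 v(c) = C1 + Integral(c/cos(c), c)


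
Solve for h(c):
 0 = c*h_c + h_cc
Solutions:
 h(c) = C1 + C2*erf(sqrt(2)*c/2)


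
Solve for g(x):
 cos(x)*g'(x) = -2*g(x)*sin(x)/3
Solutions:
 g(x) = C1*cos(x)^(2/3)


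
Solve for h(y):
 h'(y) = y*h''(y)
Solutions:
 h(y) = C1 + C2*y^2


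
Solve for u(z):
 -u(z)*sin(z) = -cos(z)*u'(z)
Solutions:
 u(z) = C1/cos(z)


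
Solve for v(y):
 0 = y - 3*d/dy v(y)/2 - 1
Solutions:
 v(y) = C1 + y^2/3 - 2*y/3


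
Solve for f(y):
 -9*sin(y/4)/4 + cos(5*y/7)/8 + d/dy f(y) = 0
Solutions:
 f(y) = C1 - 7*sin(5*y/7)/40 - 9*cos(y/4)


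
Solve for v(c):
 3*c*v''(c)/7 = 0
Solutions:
 v(c) = C1 + C2*c


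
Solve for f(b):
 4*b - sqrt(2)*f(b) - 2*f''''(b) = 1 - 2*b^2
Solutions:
 f(b) = sqrt(2)*b^2 + 2*sqrt(2)*b + (C1*sin(2^(3/8)*b/2) + C2*cos(2^(3/8)*b/2))*exp(-2^(3/8)*b/2) + (C3*sin(2^(3/8)*b/2) + C4*cos(2^(3/8)*b/2))*exp(2^(3/8)*b/2) - sqrt(2)/2


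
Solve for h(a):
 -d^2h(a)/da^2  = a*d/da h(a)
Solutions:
 h(a) = C1 + C2*erf(sqrt(2)*a/2)


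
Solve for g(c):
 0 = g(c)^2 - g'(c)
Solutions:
 g(c) = -1/(C1 + c)


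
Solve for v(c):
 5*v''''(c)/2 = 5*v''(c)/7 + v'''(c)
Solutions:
 v(c) = C1 + C2*c + C3*exp(c*(7 - sqrt(399))/35) + C4*exp(c*(7 + sqrt(399))/35)


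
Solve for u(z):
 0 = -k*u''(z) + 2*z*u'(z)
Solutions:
 u(z) = C1 + C2*erf(z*sqrt(-1/k))/sqrt(-1/k)


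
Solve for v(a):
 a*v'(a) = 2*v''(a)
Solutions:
 v(a) = C1 + C2*erfi(a/2)


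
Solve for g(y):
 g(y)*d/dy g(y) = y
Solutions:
 g(y) = -sqrt(C1 + y^2)
 g(y) = sqrt(C1 + y^2)


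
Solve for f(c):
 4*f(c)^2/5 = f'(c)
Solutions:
 f(c) = -5/(C1 + 4*c)


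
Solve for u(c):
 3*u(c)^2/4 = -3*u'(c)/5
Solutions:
 u(c) = 4/(C1 + 5*c)


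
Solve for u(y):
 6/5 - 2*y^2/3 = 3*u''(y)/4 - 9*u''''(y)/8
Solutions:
 u(y) = C1 + C2*y + C3*exp(-sqrt(6)*y/3) + C4*exp(sqrt(6)*y/3) - 2*y^4/27 - 8*y^2/15


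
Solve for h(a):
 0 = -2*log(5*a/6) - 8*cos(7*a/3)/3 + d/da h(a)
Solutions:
 h(a) = C1 + 2*a*log(a) - 2*a*log(6) - 2*a + 2*a*log(5) + 8*sin(7*a/3)/7


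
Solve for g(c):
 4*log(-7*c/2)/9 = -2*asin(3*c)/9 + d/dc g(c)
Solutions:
 g(c) = C1 + 4*c*log(-c)/9 + 2*c*asin(3*c)/9 - 4*c/9 - 4*c*log(2)/9 + 4*c*log(7)/9 + 2*sqrt(1 - 9*c^2)/27


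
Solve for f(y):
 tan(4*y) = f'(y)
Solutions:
 f(y) = C1 - log(cos(4*y))/4


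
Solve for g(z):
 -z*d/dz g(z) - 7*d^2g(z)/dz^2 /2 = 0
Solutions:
 g(z) = C1 + C2*erf(sqrt(7)*z/7)


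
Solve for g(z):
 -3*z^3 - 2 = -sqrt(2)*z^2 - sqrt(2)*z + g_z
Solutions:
 g(z) = C1 - 3*z^4/4 + sqrt(2)*z^3/3 + sqrt(2)*z^2/2 - 2*z


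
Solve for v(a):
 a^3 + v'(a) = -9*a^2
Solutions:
 v(a) = C1 - a^4/4 - 3*a^3


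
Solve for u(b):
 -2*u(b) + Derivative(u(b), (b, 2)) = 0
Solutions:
 u(b) = C1*exp(-sqrt(2)*b) + C2*exp(sqrt(2)*b)


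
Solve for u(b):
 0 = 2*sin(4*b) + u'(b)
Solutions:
 u(b) = C1 + cos(4*b)/2


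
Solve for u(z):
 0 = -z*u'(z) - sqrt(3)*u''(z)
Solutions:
 u(z) = C1 + C2*erf(sqrt(2)*3^(3/4)*z/6)


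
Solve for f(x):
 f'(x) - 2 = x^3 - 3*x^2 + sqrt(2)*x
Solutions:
 f(x) = C1 + x^4/4 - x^3 + sqrt(2)*x^2/2 + 2*x


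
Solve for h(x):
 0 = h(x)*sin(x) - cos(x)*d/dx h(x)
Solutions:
 h(x) = C1/cos(x)


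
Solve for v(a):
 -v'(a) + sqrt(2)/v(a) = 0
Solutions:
 v(a) = -sqrt(C1 + 2*sqrt(2)*a)
 v(a) = sqrt(C1 + 2*sqrt(2)*a)


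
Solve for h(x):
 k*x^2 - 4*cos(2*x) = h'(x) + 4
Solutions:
 h(x) = C1 + k*x^3/3 - 4*x - 4*sin(x)*cos(x)


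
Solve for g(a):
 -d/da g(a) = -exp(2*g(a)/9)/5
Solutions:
 g(a) = 9*log(-sqrt(-1/(C1 + a))) - 9*log(2) + 9*log(3) + 9*log(10)/2
 g(a) = 9*log(-1/(C1 + a))/2 - 9*log(2) + 9*log(3) + 9*log(10)/2


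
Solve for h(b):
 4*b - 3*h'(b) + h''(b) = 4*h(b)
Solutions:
 h(b) = C1*exp(-b) + C2*exp(4*b) + b - 3/4


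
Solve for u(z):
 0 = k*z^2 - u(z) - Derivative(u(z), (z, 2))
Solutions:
 u(z) = C1*sin(z) + C2*cos(z) + k*z^2 - 2*k


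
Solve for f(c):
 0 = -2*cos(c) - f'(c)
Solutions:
 f(c) = C1 - 2*sin(c)


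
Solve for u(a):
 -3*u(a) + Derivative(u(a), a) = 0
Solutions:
 u(a) = C1*exp(3*a)


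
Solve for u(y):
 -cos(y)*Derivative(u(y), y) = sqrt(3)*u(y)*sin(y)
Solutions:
 u(y) = C1*cos(y)^(sqrt(3))


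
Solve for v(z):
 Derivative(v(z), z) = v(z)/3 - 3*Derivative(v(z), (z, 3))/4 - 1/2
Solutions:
 v(z) = C1*exp(-2^(1/3)*z*(2 - 2^(1/3))/6)*sin(2^(1/3)*sqrt(3)*z*(2^(1/3) + 2)/6) + C2*exp(-2^(1/3)*z*(2 - 2^(1/3))/6)*cos(2^(1/3)*sqrt(3)*z*(2^(1/3) + 2)/6) + C3*exp(2^(1/3)*z*(2 - 2^(1/3))/3) + 3/2


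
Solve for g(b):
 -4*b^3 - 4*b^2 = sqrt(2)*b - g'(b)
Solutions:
 g(b) = C1 + b^4 + 4*b^3/3 + sqrt(2)*b^2/2


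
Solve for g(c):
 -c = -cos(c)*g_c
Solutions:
 g(c) = C1 + Integral(c/cos(c), c)


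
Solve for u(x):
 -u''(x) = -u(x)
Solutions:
 u(x) = C1*exp(-x) + C2*exp(x)


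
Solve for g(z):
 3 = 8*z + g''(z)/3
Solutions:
 g(z) = C1 + C2*z - 4*z^3 + 9*z^2/2


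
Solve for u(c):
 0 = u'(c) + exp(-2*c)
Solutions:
 u(c) = C1 + exp(-2*c)/2


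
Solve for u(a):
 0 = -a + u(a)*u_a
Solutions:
 u(a) = -sqrt(C1 + a^2)
 u(a) = sqrt(C1 + a^2)


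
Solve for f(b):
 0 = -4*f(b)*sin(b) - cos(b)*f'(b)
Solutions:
 f(b) = C1*cos(b)^4


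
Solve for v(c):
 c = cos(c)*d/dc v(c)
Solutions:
 v(c) = C1 + Integral(c/cos(c), c)


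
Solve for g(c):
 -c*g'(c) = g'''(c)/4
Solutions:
 g(c) = C1 + Integral(C2*airyai(-2^(2/3)*c) + C3*airybi(-2^(2/3)*c), c)


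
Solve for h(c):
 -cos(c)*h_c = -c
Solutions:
 h(c) = C1 + Integral(c/cos(c), c)


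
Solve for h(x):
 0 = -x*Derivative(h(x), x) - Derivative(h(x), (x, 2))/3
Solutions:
 h(x) = C1 + C2*erf(sqrt(6)*x/2)


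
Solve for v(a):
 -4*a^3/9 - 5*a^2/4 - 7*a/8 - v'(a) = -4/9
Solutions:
 v(a) = C1 - a^4/9 - 5*a^3/12 - 7*a^2/16 + 4*a/9


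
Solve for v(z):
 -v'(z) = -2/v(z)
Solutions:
 v(z) = -sqrt(C1 + 4*z)
 v(z) = sqrt(C1 + 4*z)


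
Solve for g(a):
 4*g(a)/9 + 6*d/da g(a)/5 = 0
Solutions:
 g(a) = C1*exp(-10*a/27)


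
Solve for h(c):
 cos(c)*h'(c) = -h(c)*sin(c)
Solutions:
 h(c) = C1*cos(c)


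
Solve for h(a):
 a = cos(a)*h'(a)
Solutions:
 h(a) = C1 + Integral(a/cos(a), a)


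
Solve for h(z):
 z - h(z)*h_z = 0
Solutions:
 h(z) = -sqrt(C1 + z^2)
 h(z) = sqrt(C1 + z^2)


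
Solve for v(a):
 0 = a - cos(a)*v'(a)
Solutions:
 v(a) = C1 + Integral(a/cos(a), a)


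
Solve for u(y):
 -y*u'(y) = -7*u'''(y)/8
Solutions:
 u(y) = C1 + Integral(C2*airyai(2*7^(2/3)*y/7) + C3*airybi(2*7^(2/3)*y/7), y)


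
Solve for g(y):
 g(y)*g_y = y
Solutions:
 g(y) = -sqrt(C1 + y^2)
 g(y) = sqrt(C1 + y^2)


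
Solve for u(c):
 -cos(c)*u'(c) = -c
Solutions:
 u(c) = C1 + Integral(c/cos(c), c)


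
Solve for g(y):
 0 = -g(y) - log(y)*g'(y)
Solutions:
 g(y) = C1*exp(-li(y))


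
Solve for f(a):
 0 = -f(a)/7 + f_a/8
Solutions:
 f(a) = C1*exp(8*a/7)


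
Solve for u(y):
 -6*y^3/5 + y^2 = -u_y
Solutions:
 u(y) = C1 + 3*y^4/10 - y^3/3


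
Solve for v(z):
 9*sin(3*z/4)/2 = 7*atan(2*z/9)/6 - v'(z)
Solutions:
 v(z) = C1 + 7*z*atan(2*z/9)/6 - 21*log(4*z^2 + 81)/8 + 6*cos(3*z/4)


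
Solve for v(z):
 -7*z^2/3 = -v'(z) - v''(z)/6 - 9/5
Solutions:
 v(z) = C1 + C2*exp(-6*z) + 7*z^3/9 - 7*z^2/18 - 451*z/270


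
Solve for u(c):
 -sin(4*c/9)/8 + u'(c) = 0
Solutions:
 u(c) = C1 - 9*cos(4*c/9)/32


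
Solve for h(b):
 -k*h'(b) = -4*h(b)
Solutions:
 h(b) = C1*exp(4*b/k)


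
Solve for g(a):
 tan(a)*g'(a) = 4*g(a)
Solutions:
 g(a) = C1*sin(a)^4


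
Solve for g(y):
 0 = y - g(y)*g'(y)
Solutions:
 g(y) = -sqrt(C1 + y^2)
 g(y) = sqrt(C1 + y^2)


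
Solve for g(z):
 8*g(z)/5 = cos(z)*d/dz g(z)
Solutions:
 g(z) = C1*(sin(z) + 1)^(4/5)/(sin(z) - 1)^(4/5)


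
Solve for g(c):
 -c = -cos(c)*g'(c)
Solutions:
 g(c) = C1 + Integral(c/cos(c), c)


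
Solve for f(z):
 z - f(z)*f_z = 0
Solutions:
 f(z) = -sqrt(C1 + z^2)
 f(z) = sqrt(C1 + z^2)


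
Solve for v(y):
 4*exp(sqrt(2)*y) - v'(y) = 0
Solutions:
 v(y) = C1 + 2*sqrt(2)*exp(sqrt(2)*y)


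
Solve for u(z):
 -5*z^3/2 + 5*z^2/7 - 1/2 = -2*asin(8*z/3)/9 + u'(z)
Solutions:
 u(z) = C1 - 5*z^4/8 + 5*z^3/21 + 2*z*asin(8*z/3)/9 - z/2 + sqrt(9 - 64*z^2)/36


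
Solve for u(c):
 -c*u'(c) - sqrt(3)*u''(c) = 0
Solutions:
 u(c) = C1 + C2*erf(sqrt(2)*3^(3/4)*c/6)


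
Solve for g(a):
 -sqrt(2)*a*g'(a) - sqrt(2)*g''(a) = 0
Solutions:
 g(a) = C1 + C2*erf(sqrt(2)*a/2)


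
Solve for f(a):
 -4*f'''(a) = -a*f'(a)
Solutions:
 f(a) = C1 + Integral(C2*airyai(2^(1/3)*a/2) + C3*airybi(2^(1/3)*a/2), a)


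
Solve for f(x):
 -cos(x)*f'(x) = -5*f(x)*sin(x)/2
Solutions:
 f(x) = C1/cos(x)^(5/2)


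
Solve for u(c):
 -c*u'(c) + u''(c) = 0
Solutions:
 u(c) = C1 + C2*erfi(sqrt(2)*c/2)


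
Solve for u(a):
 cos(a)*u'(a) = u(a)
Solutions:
 u(a) = C1*sqrt(sin(a) + 1)/sqrt(sin(a) - 1)


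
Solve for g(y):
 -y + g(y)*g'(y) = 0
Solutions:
 g(y) = -sqrt(C1 + y^2)
 g(y) = sqrt(C1 + y^2)


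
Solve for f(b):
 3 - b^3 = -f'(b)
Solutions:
 f(b) = C1 + b^4/4 - 3*b


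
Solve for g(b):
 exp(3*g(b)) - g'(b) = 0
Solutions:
 g(b) = log(-1/(C1 + 3*b))/3
 g(b) = log((-1/(C1 + b))^(1/3)*(-3^(2/3) - 3*3^(1/6)*I)/6)
 g(b) = log((-1/(C1 + b))^(1/3)*(-3^(2/3) + 3*3^(1/6)*I)/6)


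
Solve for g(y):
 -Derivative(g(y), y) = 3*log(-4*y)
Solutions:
 g(y) = C1 - 3*y*log(-y) + 3*y*(1 - 2*log(2))


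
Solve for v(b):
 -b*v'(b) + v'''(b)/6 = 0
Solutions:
 v(b) = C1 + Integral(C2*airyai(6^(1/3)*b) + C3*airybi(6^(1/3)*b), b)


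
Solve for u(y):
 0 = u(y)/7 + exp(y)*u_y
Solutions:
 u(y) = C1*exp(exp(-y)/7)


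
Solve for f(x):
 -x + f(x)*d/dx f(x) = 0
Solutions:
 f(x) = -sqrt(C1 + x^2)
 f(x) = sqrt(C1 + x^2)


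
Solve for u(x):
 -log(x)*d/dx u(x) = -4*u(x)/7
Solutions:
 u(x) = C1*exp(4*li(x)/7)


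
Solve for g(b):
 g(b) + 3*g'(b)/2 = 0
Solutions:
 g(b) = C1*exp(-2*b/3)


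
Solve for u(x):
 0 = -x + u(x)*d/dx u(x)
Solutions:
 u(x) = -sqrt(C1 + x^2)
 u(x) = sqrt(C1 + x^2)


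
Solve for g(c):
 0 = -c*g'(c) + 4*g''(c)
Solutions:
 g(c) = C1 + C2*erfi(sqrt(2)*c/4)


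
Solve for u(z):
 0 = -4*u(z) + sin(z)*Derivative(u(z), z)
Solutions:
 u(z) = C1*(cos(z)^2 - 2*cos(z) + 1)/(cos(z)^2 + 2*cos(z) + 1)


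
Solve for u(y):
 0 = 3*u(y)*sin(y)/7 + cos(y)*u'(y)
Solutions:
 u(y) = C1*cos(y)^(3/7)


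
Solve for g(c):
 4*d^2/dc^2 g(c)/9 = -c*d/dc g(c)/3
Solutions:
 g(c) = C1 + C2*erf(sqrt(6)*c/4)


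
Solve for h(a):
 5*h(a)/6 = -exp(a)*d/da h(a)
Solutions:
 h(a) = C1*exp(5*exp(-a)/6)


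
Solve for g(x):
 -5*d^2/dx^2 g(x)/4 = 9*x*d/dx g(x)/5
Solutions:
 g(x) = C1 + C2*erf(3*sqrt(2)*x/5)


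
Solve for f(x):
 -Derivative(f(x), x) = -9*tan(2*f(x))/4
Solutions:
 f(x) = -asin(C1*exp(9*x/2))/2 + pi/2
 f(x) = asin(C1*exp(9*x/2))/2


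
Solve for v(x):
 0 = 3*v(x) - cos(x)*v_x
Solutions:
 v(x) = C1*(sin(x) + 1)^(3/2)/(sin(x) - 1)^(3/2)


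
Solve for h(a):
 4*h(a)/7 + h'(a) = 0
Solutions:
 h(a) = C1*exp(-4*a/7)


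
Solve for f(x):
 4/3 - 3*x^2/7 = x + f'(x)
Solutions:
 f(x) = C1 - x^3/7 - x^2/2 + 4*x/3


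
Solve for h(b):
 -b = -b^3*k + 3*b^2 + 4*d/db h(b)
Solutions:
 h(b) = C1 + b^4*k/16 - b^3/4 - b^2/8


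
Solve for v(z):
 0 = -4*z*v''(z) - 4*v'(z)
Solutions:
 v(z) = C1 + C2*log(z)


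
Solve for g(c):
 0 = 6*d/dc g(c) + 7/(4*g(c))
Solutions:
 g(c) = -sqrt(C1 - 21*c)/6
 g(c) = sqrt(C1 - 21*c)/6


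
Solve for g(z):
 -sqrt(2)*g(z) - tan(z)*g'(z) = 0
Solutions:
 g(z) = C1/sin(z)^(sqrt(2))


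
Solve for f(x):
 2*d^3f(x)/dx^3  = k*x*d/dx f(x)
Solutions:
 f(x) = C1 + Integral(C2*airyai(2^(2/3)*k^(1/3)*x/2) + C3*airybi(2^(2/3)*k^(1/3)*x/2), x)


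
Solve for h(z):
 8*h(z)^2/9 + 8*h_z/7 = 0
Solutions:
 h(z) = 9/(C1 + 7*z)


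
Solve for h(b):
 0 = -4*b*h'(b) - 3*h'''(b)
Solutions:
 h(b) = C1 + Integral(C2*airyai(-6^(2/3)*b/3) + C3*airybi(-6^(2/3)*b/3), b)


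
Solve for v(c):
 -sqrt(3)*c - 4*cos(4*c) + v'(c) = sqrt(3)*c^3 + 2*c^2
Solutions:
 v(c) = C1 + sqrt(3)*c^4/4 + 2*c^3/3 + sqrt(3)*c^2/2 + sin(4*c)


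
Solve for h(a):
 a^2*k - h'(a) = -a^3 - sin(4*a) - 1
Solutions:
 h(a) = C1 + a^4/4 + a^3*k/3 + a - cos(4*a)/4


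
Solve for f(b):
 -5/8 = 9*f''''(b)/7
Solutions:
 f(b) = C1 + C2*b + C3*b^2 + C4*b^3 - 35*b^4/1728


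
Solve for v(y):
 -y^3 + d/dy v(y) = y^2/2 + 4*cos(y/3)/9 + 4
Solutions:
 v(y) = C1 + y^4/4 + y^3/6 + 4*y + 4*sin(y/3)/3


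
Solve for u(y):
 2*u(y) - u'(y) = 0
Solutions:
 u(y) = C1*exp(2*y)


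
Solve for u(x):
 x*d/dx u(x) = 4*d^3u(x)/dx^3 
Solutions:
 u(x) = C1 + Integral(C2*airyai(2^(1/3)*x/2) + C3*airybi(2^(1/3)*x/2), x)


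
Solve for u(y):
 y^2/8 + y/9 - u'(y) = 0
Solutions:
 u(y) = C1 + y^3/24 + y^2/18


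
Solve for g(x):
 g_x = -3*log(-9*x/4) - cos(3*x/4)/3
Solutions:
 g(x) = C1 - 3*x*log(-x) - 6*x*log(3) + 3*x + 6*x*log(2) - 4*sin(3*x/4)/9


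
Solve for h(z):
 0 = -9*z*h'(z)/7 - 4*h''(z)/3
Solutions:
 h(z) = C1 + C2*erf(3*sqrt(42)*z/28)


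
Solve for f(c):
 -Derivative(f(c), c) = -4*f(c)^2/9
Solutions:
 f(c) = -9/(C1 + 4*c)


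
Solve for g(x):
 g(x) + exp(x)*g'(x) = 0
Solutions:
 g(x) = C1*exp(exp(-x))


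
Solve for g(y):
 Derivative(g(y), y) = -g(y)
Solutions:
 g(y) = C1*exp(-y)


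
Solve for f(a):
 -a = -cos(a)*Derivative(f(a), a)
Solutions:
 f(a) = C1 + Integral(a/cos(a), a)


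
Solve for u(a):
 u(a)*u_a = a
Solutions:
 u(a) = -sqrt(C1 + a^2)
 u(a) = sqrt(C1 + a^2)


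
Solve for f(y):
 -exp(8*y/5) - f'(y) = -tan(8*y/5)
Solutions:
 f(y) = C1 - 5*exp(8*y/5)/8 - 5*log(cos(8*y/5))/8


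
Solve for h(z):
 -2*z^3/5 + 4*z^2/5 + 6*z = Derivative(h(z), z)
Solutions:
 h(z) = C1 - z^4/10 + 4*z^3/15 + 3*z^2


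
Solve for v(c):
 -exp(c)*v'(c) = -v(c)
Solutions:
 v(c) = C1*exp(-exp(-c))


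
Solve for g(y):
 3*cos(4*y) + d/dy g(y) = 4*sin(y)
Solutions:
 g(y) = C1 - 3*sin(4*y)/4 - 4*cos(y)


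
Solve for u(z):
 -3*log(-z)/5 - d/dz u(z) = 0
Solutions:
 u(z) = C1 - 3*z*log(-z)/5 + 3*z/5


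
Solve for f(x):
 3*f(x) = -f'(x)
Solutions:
 f(x) = C1*exp(-3*x)


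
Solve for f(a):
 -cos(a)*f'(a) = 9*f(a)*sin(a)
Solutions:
 f(a) = C1*cos(a)^9


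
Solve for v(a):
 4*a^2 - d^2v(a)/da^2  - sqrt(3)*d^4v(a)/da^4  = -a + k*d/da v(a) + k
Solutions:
 v(a) = C1 + C2*exp(a*(-2^(2/3)*3^(1/6)*(9*k + sqrt(81*k^2 + 4*sqrt(3)))^(1/3) + 2*6^(1/3)/(9*k + sqrt(81*k^2 + 4*sqrt(3)))^(1/3))/6) + C3*exp(a*(2^(2/3)*3^(1/6)*(9*k + sqrt(81*k^2 + 4*sqrt(3)))^(1/3) - 6^(2/3)*I*(9*k + sqrt(81*k^2 + 4*sqrt(3)))^(1/3) + 16*sqrt(3)/((9*k + sqrt(81*k^2 + 4*sqrt(3)))^(1/3)*(-2^(2/3)*3^(1/6) + 6^(2/3)*I)))/12) + C4*exp(a*(2^(2/3)*3^(1/6)*(9*k + sqrt(81*k^2 + 4*sqrt(3)))^(1/3) + 6^(2/3)*I*(9*k + sqrt(81*k^2 + 4*sqrt(3)))^(1/3) - 16*sqrt(3)/((9*k + sqrt(81*k^2 + 4*sqrt(3)))^(1/3)*(2^(2/3)*3^(1/6) + 6^(2/3)*I)))/12) + 4*a^3/(3*k) + a^2/(2*k) - 4*a^2/k^2 - a - a/k^2 + 8*a/k^3


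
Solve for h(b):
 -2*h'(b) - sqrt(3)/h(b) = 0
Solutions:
 h(b) = -sqrt(C1 - sqrt(3)*b)
 h(b) = sqrt(C1 - sqrt(3)*b)


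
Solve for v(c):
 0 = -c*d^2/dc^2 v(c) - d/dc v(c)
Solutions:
 v(c) = C1 + C2*log(c)


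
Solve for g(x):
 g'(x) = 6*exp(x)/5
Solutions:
 g(x) = C1 + 6*exp(x)/5


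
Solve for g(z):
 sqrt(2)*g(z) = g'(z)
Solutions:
 g(z) = C1*exp(sqrt(2)*z)


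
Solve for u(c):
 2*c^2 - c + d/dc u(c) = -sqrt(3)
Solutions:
 u(c) = C1 - 2*c^3/3 + c^2/2 - sqrt(3)*c


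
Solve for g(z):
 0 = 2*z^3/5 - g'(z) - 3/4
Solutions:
 g(z) = C1 + z^4/10 - 3*z/4


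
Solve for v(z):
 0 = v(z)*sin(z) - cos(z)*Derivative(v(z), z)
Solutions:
 v(z) = C1/cos(z)


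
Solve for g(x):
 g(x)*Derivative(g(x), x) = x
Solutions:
 g(x) = -sqrt(C1 + x^2)
 g(x) = sqrt(C1 + x^2)


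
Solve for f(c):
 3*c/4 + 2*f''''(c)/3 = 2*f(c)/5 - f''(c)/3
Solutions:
 f(c) = C1*exp(-sqrt(5)*c*sqrt(-5 + sqrt(265))/10) + C2*exp(sqrt(5)*c*sqrt(-5 + sqrt(265))/10) + C3*sin(sqrt(5)*c*sqrt(5 + sqrt(265))/10) + C4*cos(sqrt(5)*c*sqrt(5 + sqrt(265))/10) + 15*c/8


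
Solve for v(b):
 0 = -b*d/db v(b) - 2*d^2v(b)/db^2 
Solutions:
 v(b) = C1 + C2*erf(b/2)


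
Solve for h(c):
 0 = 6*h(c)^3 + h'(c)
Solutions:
 h(c) = -sqrt(2)*sqrt(-1/(C1 - 6*c))/2
 h(c) = sqrt(2)*sqrt(-1/(C1 - 6*c))/2


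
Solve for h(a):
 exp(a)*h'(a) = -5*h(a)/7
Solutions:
 h(a) = C1*exp(5*exp(-a)/7)


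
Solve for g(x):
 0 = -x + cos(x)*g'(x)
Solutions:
 g(x) = C1 + Integral(x/cos(x), x)


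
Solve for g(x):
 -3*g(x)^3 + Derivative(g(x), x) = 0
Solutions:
 g(x) = -sqrt(2)*sqrt(-1/(C1 + 3*x))/2
 g(x) = sqrt(2)*sqrt(-1/(C1 + 3*x))/2


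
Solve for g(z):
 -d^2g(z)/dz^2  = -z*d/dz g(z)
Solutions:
 g(z) = C1 + C2*erfi(sqrt(2)*z/2)


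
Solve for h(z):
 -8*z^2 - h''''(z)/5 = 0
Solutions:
 h(z) = C1 + C2*z + C3*z^2 + C4*z^3 - z^6/9


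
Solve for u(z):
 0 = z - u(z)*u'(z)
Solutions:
 u(z) = -sqrt(C1 + z^2)
 u(z) = sqrt(C1 + z^2)


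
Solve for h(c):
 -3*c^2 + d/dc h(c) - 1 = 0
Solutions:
 h(c) = C1 + c^3 + c


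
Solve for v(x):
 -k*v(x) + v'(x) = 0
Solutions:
 v(x) = C1*exp(k*x)


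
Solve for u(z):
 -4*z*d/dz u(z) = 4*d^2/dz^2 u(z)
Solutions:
 u(z) = C1 + C2*erf(sqrt(2)*z/2)


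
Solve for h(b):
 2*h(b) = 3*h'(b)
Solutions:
 h(b) = C1*exp(2*b/3)


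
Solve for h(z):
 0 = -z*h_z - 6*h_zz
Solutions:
 h(z) = C1 + C2*erf(sqrt(3)*z/6)


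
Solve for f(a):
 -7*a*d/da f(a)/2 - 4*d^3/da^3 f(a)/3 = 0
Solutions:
 f(a) = C1 + Integral(C2*airyai(-21^(1/3)*a/2) + C3*airybi(-21^(1/3)*a/2), a)


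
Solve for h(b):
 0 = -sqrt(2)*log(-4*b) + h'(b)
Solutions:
 h(b) = C1 + sqrt(2)*b*log(-b) + sqrt(2)*b*(-1 + 2*log(2))


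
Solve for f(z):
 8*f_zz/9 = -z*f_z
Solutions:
 f(z) = C1 + C2*erf(3*z/4)


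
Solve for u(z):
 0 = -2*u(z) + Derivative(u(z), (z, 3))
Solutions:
 u(z) = C3*exp(2^(1/3)*z) + (C1*sin(2^(1/3)*sqrt(3)*z/2) + C2*cos(2^(1/3)*sqrt(3)*z/2))*exp(-2^(1/3)*z/2)


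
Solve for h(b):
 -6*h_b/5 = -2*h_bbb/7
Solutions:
 h(b) = C1 + C2*exp(-sqrt(105)*b/5) + C3*exp(sqrt(105)*b/5)


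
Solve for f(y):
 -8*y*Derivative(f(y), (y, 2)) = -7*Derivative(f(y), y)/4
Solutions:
 f(y) = C1 + C2*y^(39/32)


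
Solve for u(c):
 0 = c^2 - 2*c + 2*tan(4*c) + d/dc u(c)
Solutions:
 u(c) = C1 - c^3/3 + c^2 + log(cos(4*c))/2


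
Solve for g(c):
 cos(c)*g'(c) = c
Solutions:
 g(c) = C1 + Integral(c/cos(c), c)


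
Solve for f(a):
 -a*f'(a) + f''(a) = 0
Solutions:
 f(a) = C1 + C2*erfi(sqrt(2)*a/2)


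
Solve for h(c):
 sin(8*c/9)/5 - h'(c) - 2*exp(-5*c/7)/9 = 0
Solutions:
 h(c) = C1 - 9*cos(8*c/9)/40 + 14*exp(-5*c/7)/45


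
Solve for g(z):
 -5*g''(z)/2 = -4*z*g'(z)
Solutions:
 g(z) = C1 + C2*erfi(2*sqrt(5)*z/5)


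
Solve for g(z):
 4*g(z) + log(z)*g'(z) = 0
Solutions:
 g(z) = C1*exp(-4*li(z))


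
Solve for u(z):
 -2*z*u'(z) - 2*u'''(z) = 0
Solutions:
 u(z) = C1 + Integral(C2*airyai(-z) + C3*airybi(-z), z)


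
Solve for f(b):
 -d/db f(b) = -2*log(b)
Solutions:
 f(b) = C1 + 2*b*log(b) - 2*b


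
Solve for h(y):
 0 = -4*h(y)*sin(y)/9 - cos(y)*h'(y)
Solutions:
 h(y) = C1*cos(y)^(4/9)


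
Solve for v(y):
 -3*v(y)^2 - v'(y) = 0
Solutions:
 v(y) = 1/(C1 + 3*y)


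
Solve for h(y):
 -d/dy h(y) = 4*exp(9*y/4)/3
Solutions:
 h(y) = C1 - 16*exp(9*y/4)/27


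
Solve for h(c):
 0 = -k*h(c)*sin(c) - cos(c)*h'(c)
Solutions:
 h(c) = C1*exp(k*log(cos(c)))


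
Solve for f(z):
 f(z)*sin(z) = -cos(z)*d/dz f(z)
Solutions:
 f(z) = C1*cos(z)


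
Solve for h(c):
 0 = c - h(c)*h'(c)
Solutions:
 h(c) = -sqrt(C1 + c^2)
 h(c) = sqrt(C1 + c^2)


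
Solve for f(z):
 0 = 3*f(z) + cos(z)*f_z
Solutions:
 f(z) = C1*(sin(z) - 1)^(3/2)/(sin(z) + 1)^(3/2)


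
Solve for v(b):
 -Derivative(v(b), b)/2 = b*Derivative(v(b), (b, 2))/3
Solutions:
 v(b) = C1 + C2/sqrt(b)


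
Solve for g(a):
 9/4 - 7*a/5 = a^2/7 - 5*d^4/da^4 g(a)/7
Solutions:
 g(a) = C1 + C2*a + C3*a^2 + C4*a^3 + a^6/1800 + 49*a^5/3000 - 21*a^4/160


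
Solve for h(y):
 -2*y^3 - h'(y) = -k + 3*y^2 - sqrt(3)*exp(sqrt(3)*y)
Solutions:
 h(y) = C1 + k*y - y^4/2 - y^3 + exp(sqrt(3)*y)


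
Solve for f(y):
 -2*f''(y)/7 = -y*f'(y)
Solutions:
 f(y) = C1 + C2*erfi(sqrt(7)*y/2)


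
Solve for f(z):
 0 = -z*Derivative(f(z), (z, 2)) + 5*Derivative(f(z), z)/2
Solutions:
 f(z) = C1 + C2*z^(7/2)


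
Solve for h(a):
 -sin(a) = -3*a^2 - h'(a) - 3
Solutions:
 h(a) = C1 - a^3 - 3*a - cos(a)


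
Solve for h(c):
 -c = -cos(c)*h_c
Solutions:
 h(c) = C1 + Integral(c/cos(c), c)


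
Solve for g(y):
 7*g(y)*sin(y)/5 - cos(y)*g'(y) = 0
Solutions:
 g(y) = C1/cos(y)^(7/5)


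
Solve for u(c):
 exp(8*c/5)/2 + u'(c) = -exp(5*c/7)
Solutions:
 u(c) = C1 - 7*exp(5*c/7)/5 - 5*exp(8*c/5)/16


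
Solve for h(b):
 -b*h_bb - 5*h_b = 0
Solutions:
 h(b) = C1 + C2/b^4


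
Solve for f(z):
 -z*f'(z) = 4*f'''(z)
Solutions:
 f(z) = C1 + Integral(C2*airyai(-2^(1/3)*z/2) + C3*airybi(-2^(1/3)*z/2), z)


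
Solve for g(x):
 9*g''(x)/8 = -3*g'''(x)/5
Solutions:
 g(x) = C1 + C2*x + C3*exp(-15*x/8)


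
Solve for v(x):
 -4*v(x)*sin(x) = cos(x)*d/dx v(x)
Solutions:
 v(x) = C1*cos(x)^4


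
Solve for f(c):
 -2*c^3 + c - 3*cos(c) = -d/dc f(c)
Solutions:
 f(c) = C1 + c^4/2 - c^2/2 + 3*sin(c)


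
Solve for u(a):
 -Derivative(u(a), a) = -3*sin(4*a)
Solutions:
 u(a) = C1 - 3*cos(4*a)/4


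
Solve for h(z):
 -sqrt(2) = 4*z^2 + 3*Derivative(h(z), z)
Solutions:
 h(z) = C1 - 4*z^3/9 - sqrt(2)*z/3
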